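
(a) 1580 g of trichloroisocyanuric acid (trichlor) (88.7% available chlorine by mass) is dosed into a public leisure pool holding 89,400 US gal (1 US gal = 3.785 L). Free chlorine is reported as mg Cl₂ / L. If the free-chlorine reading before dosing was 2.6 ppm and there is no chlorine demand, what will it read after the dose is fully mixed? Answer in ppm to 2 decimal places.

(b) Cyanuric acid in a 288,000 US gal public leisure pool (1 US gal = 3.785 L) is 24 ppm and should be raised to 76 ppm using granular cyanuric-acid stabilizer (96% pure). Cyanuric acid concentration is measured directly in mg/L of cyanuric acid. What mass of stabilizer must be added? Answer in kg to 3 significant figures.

(a) Volume: 89,400 US gal × 3.785 L/gal = 338,379 L.
(a) Available chlorine delivered: 1580 g × 0.887 = 1401 g as Cl₂.
(a) Concentration rise: 1401 g / 338,379 L = 4.142 mg/L = 4.14 ppm.
(a) Final FC: 2.6 + 4.14 = 6.74 ppm.

(b) Volume: 288,000 US gal × 3.785 L/gal = 1,090,080 L.
(b) CYA to add: (76 − 24) = 52 mg/L × 1,090,080 L = 56,680 g cyanuric acid.
(b) At 96% purity: 56,680 / 0.96 = 59,050 g product.

(a) 6.74 ppm; (b) 59.0 kg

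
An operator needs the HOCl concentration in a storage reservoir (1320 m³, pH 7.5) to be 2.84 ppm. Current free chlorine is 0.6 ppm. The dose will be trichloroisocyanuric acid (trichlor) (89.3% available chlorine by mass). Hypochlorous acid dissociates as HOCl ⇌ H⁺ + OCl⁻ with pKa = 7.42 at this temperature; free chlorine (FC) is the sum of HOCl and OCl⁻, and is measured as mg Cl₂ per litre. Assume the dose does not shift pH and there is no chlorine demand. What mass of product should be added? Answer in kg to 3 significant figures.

8.36 kg

Volume: 1320 m³ = 1,320,000 L.
[OCl⁻]/[HOCl] = 10^(pH − pKa) = 10^(7.5 − 7.42) = 1.202; fraction as HOCl = 1/(1 + 1.202) = 0.4541.
Free chlorine required for 2.84 ppm HOCl: 2.84 / 0.4541 = 6.254 ppm.
FC to add: 6.254 − 0.6 = 5.654 mg/L as Cl₂.
Cl₂ equivalent: 5.654 mg/L × 1,320,000 L = 7464 g.
Product at 89.3% available Cl: 7464 / 0.893 = 8358 g.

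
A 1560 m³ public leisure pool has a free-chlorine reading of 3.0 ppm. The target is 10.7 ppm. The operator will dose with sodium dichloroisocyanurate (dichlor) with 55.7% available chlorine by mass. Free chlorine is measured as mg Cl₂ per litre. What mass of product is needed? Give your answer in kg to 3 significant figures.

Volume: 1560 m³ = 1,560,000 L.
Chlorine deficit: 10.7 − 3.0 = 7.7 ppm = 7.7 mg/L as Cl₂.
Cl₂ equivalent needed: 7.7 mg/L × 1,560,000 L = 12,010,000 mg = 12,010 g.
Product at 55.7% available chlorine: 12,010 / 0.557 = 21,570 g.

21.6 kg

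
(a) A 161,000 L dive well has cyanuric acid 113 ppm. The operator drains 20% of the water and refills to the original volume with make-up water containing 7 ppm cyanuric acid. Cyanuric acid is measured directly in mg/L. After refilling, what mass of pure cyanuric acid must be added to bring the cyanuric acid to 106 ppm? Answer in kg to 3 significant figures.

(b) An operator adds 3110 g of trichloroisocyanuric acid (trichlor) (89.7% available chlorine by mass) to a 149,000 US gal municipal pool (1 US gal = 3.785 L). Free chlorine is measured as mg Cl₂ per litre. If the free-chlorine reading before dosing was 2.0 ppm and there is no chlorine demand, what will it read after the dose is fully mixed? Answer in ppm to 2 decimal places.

(a) 2.29 kg; (b) 6.95 ppm

(a) After draining 20% and refilling: 113 × 0.80 + 7 × 0.20 = 91.8 ppm.
(a) Deficit to target: 106 − 91.8 = 14.2 mg/L.
(a) Mass: 14.2 mg/L × 161,000 L = 2286 g cyanuric acid.

(b) Volume: 149,000 US gal × 3.785 L/gal = 563,965 L.
(b) Available chlorine delivered: 3110 g × 0.897 = 2790 g as Cl₂.
(b) Concentration rise: 2790 g / 563,965 L = 4.947 mg/L = 4.95 ppm.
(b) Final FC: 2.0 + 4.95 = 6.95 ppm.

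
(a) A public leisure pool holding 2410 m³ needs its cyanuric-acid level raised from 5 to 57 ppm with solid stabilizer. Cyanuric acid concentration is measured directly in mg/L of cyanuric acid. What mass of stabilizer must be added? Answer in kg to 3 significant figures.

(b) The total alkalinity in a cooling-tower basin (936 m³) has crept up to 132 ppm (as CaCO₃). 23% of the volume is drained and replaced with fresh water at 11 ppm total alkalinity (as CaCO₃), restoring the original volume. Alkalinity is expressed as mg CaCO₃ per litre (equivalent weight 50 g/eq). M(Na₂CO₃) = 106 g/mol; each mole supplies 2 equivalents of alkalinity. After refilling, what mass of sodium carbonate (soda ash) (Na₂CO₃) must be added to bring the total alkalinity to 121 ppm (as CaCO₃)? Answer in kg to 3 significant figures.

(a) Volume: 2410 m³ = 2,410,000 L.
(a) CYA to add: (57 − 5) = 52 mg/L × 2,410,000 L = 125,300 g cyanuric acid.

(b) Volume: 936 m³ = 936,000 L.
(b) After draining 23% and refilling: 132 × 0.77 + 11 × 0.23 = 104.17 ppm.
(b) Deficit to target: 121 − 104.17 = 16.83 mg/L.
(b) As CaCO₃: 16.83 mg/L × 936,000 L = 15,750 g; ÷ 50 g/eq ÷ 2 = 157.5 mol Na₂CO₃.
(b) Mass: 157.5 × 106 = 16,700 g.

(a) 125 kg; (b) 16.7 kg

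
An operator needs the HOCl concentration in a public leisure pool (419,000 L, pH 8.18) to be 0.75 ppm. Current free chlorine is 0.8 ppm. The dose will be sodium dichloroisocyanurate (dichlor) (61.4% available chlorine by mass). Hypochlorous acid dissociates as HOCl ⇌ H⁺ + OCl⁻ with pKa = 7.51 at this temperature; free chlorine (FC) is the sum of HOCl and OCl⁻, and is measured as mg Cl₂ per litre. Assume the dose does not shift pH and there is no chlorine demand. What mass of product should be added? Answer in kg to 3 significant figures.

2.36 kg

[OCl⁻]/[HOCl] = 10^(pH − pKa) = 10^(8.18 − 7.51) = 4.677; fraction as HOCl = 1/(1 + 4.677) = 0.1761.
Free chlorine required for 0.75 ppm HOCl: 0.75 / 0.1761 = 4.258 ppm.
FC to add: 4.258 − 0.8 = 3.458 mg/L as Cl₂.
Cl₂ equivalent: 3.458 mg/L × 419,000 L = 1449 g.
Product at 61.4% available Cl: 1449 / 0.614 = 2360 g.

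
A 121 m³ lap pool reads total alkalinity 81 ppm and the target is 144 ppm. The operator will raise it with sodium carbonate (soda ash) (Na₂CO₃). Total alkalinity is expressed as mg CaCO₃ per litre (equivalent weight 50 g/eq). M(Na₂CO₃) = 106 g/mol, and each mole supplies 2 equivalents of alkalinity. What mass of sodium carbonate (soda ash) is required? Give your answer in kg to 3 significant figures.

8.08 kg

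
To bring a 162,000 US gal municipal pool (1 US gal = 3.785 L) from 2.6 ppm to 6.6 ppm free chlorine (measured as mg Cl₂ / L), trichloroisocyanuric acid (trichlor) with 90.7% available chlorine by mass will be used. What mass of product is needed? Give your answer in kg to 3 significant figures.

2.70 kg

Volume: 162,000 US gal × 3.785 L/gal = 613,170 L.
Chlorine deficit: 6.6 − 2.6 = 4 ppm = 4 mg/L as Cl₂.
Cl₂ equivalent needed: 4 mg/L × 613,170 L = 2,453,000 mg = 2453 g.
Product at 90.7% available chlorine: 2453 / 0.907 = 2704 g.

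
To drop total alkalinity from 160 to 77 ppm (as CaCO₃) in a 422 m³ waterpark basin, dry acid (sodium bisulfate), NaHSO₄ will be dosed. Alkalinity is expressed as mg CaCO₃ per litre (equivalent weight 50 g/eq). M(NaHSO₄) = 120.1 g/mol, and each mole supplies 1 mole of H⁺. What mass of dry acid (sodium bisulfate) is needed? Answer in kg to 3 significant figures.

Volume: 422 m³ = 422,000 L.
Alkalinity to neutralize: (160 − 77) = 83 mg/L as CaCO₃ × 422,000 L = 35,030 g as CaCO₃.
Equivalents of H⁺ required: 35,030 ÷ 50 g/eq = 700.5 eq = 700.5 mol NaHSO₄.
Mass of NaHSO₄: 700.5 × 120.1 = 84,130 g.

84.1 kg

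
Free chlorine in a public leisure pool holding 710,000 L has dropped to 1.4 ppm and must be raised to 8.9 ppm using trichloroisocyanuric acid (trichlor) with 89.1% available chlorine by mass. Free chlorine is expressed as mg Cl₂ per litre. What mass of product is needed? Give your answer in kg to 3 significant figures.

Chlorine deficit: 8.9 − 1.4 = 7.5 ppm = 7.5 mg/L as Cl₂.
Cl₂ equivalent needed: 7.5 mg/L × 710,000 L = 5,325,000 mg = 5325 g.
Product at 89.1% available chlorine: 5325 / 0.891 = 5976 g.

5.98 kg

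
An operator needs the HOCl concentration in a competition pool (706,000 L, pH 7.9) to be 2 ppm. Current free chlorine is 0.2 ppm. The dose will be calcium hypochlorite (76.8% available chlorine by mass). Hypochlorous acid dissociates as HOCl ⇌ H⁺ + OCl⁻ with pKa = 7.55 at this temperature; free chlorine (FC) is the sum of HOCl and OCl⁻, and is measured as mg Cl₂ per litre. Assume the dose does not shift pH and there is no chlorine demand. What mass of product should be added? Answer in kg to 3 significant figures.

[OCl⁻]/[HOCl] = 10^(pH − pKa) = 10^(7.9 − 7.55) = 2.239; fraction as HOCl = 1/(1 + 2.239) = 0.3088.
Free chlorine required for 2 ppm HOCl: 2 / 0.3088 = 6.477 ppm.
FC to add: 6.477 − 0.2 = 6.277 mg/L as Cl₂.
Cl₂ equivalent: 6.277 mg/L × 706,000 L = 4432 g.
Product at 76.8% available Cl: 4432 / 0.768 = 5771 g.

5.77 kg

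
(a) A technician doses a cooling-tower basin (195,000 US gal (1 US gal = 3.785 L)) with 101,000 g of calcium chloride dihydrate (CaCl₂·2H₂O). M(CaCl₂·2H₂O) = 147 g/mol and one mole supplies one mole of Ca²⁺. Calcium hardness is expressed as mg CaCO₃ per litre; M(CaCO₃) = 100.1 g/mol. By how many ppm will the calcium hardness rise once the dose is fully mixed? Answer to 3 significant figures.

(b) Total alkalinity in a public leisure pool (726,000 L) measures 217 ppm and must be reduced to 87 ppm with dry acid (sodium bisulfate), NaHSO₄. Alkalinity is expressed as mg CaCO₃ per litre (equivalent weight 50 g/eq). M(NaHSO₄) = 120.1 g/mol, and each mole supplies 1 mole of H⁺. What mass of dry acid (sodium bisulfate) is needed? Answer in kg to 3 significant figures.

(a) 93.2 ppm; (b) 227 kg

(a) Volume: 195,000 US gal × 3.785 L/gal = 738,075 L.
(a) Moles of Ca²⁺: 101,000 g ÷ 147 g/mol = 687.1 mol.
(a) As CaCO₃: 687.1 mol × 100.1 g/mol = 68,780 g.
(a) Rise: 68,780 g / 738,075 L × 1000 = 93.18 mg/L.

(b) Alkalinity to neutralize: (217 − 87) = 130 mg/L as CaCO₃ × 726,000 L = 94,380 g as CaCO₃.
(b) Equivalents of H⁺ required: 94,380 ÷ 50 g/eq = 1888 eq = 1888 mol NaHSO₄.
(b) Mass of NaHSO₄: 1888 × 120.1 = 226,700 g.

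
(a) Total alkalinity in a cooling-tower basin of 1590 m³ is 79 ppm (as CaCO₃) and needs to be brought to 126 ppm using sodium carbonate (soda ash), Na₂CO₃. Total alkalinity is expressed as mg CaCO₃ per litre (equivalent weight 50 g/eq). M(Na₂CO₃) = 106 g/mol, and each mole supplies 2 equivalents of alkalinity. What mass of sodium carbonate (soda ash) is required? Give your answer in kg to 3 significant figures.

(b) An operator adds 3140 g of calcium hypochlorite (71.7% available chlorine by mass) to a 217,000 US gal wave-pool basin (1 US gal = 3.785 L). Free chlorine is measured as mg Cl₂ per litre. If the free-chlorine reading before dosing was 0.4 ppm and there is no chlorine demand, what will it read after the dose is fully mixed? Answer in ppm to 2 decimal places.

(a) 79.2 kg; (b) 3.14 ppm

(a) Volume: 1590 m³ = 1,590,000 L.
(a) Alkalinity to add: (126 − 79) = 47 mg/L as CaCO₃ × 1,590,000 L = 74,730 g as CaCO₃.
(a) Equivalents: 74,730 g ÷ 50 g/eq = 1495 eq.
(a) Each mole of Na₂CO₃ supplies 2 eq, so 1495 / 2 = 747.3 mol.
(a) Mass: 747.3 mol × 106 g/mol = 79,210 g.

(b) Volume: 217,000 US gal × 3.785 L/gal = 821,345 L.
(b) Available chlorine delivered: 3140 g × 0.717 = 2251 g as Cl₂.
(b) Concentration rise: 2251 g / 821,345 L = 2.741 mg/L = 2.74 ppm.
(b) Final FC: 0.4 + 2.74 = 3.14 ppm.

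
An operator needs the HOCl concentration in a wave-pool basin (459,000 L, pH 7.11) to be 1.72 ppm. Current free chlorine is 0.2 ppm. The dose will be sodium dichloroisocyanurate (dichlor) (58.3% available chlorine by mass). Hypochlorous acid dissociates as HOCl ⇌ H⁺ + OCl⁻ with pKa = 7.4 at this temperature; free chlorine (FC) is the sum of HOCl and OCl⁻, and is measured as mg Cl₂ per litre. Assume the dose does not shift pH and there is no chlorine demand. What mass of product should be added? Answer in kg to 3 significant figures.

[OCl⁻]/[HOCl] = 10^(pH − pKa) = 10^(7.11 − 7.4) = 0.5129; fraction as HOCl = 1/(1 + 0.5129) = 0.661.
Free chlorine required for 1.72 ppm HOCl: 1.72 / 0.661 = 2.602 ppm.
FC to add: 2.602 − 0.2 = 2.402 mg/L as Cl₂.
Cl₂ equivalent: 2.402 mg/L × 459,000 L = 1103 g.
Product at 58.3% available Cl: 1103 / 0.583 = 1891 g.

1.89 kg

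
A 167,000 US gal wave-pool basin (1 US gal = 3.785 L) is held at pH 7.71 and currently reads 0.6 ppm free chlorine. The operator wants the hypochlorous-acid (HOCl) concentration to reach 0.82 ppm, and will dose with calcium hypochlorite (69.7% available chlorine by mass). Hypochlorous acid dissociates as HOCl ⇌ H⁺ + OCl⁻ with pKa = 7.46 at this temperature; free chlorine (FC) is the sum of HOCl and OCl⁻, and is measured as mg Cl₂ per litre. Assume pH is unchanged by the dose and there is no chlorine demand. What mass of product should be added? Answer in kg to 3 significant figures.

1.52 kg

Volume: 167,000 US gal × 3.785 L/gal = 632,095 L.
[OCl⁻]/[HOCl] = 10^(pH − pKa) = 10^(7.71 − 7.46) = 1.778; fraction as HOCl = 1/(1 + 1.778) = 0.3599.
Free chlorine required for 0.82 ppm HOCl: 0.82 / 0.3599 = 2.278 ppm.
FC to add: 2.278 − 0.6 = 1.678 mg/L as Cl₂.
Cl₂ equivalent: 1.678 mg/L × 632,095 L = 1061 g.
Product at 69.7% available Cl: 1061 / 0.697 = 1522 g.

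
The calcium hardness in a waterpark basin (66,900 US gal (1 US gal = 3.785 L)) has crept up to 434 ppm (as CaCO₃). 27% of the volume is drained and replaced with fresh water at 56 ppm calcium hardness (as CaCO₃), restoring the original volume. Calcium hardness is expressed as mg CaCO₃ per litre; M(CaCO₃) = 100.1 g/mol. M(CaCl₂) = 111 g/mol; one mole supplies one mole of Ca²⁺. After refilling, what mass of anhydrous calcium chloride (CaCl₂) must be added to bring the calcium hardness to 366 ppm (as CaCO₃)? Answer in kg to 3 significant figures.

Volume: 66,900 US gal × 3.785 L/gal = 253,216 L.
After draining 27% and refilling: 434 × 0.73 + 56 × 0.27 = 331.94 ppm.
Deficit to target: 366 − 331.94 = 34.06 mg/L.
As CaCO₃: 34.06 mg/L × 253,216 L = 8625 g; ÷ 100.1 = 86.16 mol Ca²⁺.
Mass: 86.16 × 111 = 9564 g.

9.56 kg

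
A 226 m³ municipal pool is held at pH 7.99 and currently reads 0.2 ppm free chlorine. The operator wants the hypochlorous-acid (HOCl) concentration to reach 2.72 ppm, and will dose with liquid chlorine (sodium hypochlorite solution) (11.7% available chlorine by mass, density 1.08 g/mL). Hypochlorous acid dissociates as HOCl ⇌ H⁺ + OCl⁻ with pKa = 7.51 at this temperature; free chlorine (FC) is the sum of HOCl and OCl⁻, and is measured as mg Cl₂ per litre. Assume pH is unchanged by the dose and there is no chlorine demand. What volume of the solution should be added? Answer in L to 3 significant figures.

Volume: 226 m³ = 226,000 L.
[OCl⁻]/[HOCl] = 10^(pH − pKa) = 10^(7.99 − 7.51) = 3.02; fraction as HOCl = 1/(1 + 3.02) = 0.2488.
Free chlorine required for 2.72 ppm HOCl: 2.72 / 0.2488 = 10.93 ppm.
FC to add: 10.93 − 0.2 = 10.73 mg/L as Cl₂.
Cl₂ equivalent: 10.73 mg/L × 226,000 L = 2426 g.
Product at 11.7% available Cl: 2426 / 0.117 = 20,730 g.
Volume: 20,730 g ÷ 1.08 g/mL = 19,200 mL.

19.2 L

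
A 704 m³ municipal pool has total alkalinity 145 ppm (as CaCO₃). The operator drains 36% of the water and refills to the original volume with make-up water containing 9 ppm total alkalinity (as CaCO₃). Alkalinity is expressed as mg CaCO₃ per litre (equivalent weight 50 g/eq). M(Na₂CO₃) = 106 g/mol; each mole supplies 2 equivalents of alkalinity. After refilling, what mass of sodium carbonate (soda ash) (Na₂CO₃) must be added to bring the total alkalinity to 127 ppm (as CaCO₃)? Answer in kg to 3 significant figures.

23.1 kg

Volume: 704 m³ = 704,000 L.
After draining 36% and refilling: 145 × 0.64 + 9 × 0.36 = 96.04 ppm.
Deficit to target: 127 − 96.04 = 30.96 mg/L.
As CaCO₃: 30.96 mg/L × 704,000 L = 21,800 g; ÷ 50 g/eq ÷ 2 = 218 mol Na₂CO₃.
Mass: 218 × 106 = 23,100 g.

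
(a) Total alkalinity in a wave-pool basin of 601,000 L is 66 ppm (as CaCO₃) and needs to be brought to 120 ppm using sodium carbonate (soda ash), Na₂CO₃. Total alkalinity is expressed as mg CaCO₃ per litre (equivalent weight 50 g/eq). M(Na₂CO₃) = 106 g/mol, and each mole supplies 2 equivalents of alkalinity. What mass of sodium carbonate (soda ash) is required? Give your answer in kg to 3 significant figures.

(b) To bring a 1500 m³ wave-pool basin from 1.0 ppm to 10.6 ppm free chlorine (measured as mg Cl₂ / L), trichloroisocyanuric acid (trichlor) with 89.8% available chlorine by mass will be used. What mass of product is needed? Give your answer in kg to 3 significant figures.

(a) Alkalinity to add: (120 − 66) = 54 mg/L as CaCO₃ × 601,000 L = 32,450 g as CaCO₃.
(a) Equivalents: 32,450 g ÷ 50 g/eq = 649.1 eq.
(a) Each mole of Na₂CO₃ supplies 2 eq, so 649.1 / 2 = 324.5 mol.
(a) Mass: 324.5 mol × 106 g/mol = 34,400 g.

(b) Volume: 1500 m³ = 1,500,000 L.
(b) Chlorine deficit: 10.6 − 1.0 = 9.6 ppm = 9.6 mg/L as Cl₂.
(b) Cl₂ equivalent needed: 9.6 mg/L × 1,500,000 L = 14,400,000 mg = 14,400 g.
(b) Product at 89.8% available chlorine: 14,400 / 0.898 = 16,040 g.

(a) 34.4 kg; (b) 16.0 kg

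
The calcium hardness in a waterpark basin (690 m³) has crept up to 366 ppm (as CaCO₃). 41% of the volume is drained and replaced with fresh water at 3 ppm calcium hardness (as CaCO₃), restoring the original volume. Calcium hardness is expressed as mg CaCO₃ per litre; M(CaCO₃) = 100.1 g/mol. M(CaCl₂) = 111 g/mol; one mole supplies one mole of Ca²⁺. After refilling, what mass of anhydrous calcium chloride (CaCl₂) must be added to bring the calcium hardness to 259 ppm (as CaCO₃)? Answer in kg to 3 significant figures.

32.0 kg

Volume: 690 m³ = 690,000 L.
After draining 41% and refilling: 366 × 0.59 + 3 × 0.41 = 217.17 ppm.
Deficit to target: 259 − 217.17 = 41.83 mg/L.
As CaCO₃: 41.83 mg/L × 690,000 L = 28,860 g; ÷ 100.1 = 288.3 mol Ca²⁺.
Mass: 288.3 × 111 = 32,010 g.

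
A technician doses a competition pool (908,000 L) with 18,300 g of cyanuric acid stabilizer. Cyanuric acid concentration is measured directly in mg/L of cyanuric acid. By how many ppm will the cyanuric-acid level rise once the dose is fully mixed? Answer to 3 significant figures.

Rise: 18,300 g / 908,000 L × 1000 = 20.15 mg/L.

20.2 ppm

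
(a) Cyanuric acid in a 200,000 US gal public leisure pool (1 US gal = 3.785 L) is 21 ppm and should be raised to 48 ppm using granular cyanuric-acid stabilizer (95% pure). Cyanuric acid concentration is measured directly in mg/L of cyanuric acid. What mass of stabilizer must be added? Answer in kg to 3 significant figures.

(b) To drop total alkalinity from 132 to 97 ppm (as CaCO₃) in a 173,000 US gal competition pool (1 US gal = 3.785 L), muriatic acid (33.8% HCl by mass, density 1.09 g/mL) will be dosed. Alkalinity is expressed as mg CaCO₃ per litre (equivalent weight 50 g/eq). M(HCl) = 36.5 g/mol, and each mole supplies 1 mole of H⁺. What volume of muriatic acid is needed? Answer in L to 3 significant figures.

(a) 21.5 kg; (b) 45.4 L

(a) Volume: 200,000 US gal × 3.785 L/gal = 757,000 L.
(a) CYA to add: (48 − 21) = 27 mg/L × 757,000 L = 20,440 g cyanuric acid.
(a) At 95% purity: 20,440 / 0.95 = 21,510 g product.

(b) Volume: 173,000 US gal × 3.785 L/gal = 654,805 L.
(b) Alkalinity to neutralize: (132 − 97) = 35 mg/L as CaCO₃ × 654,805 L = 22,920 g as CaCO₃.
(b) Equivalents of H⁺ required: 22,920 ÷ 50 g/eq = 458.4 eq = 458.4 mol HCl.
(b) Mass of HCl: 458.4 × 36.5 = 16,730 g.
(b) Mass of 33.8% solution: 16,730 / 0.338 = 49,500 g.
(b) Volume: 49,500 g ÷ 1.09 g/mL = 45,410 mL.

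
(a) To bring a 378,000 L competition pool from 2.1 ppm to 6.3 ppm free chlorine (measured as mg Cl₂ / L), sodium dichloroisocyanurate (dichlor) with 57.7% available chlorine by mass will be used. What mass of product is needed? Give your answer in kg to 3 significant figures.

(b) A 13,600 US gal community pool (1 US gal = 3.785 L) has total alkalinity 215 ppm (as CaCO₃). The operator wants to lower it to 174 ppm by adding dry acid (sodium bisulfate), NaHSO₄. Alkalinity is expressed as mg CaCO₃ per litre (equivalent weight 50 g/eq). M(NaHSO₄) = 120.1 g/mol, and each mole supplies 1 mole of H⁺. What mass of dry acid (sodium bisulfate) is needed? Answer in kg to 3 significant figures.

(a) 2.75 kg; (b) 5.07 kg

(a) Chlorine deficit: 6.3 − 2.1 = 4.2 ppm = 4.2 mg/L as Cl₂.
(a) Cl₂ equivalent needed: 4.2 mg/L × 378,000 L = 1,588,000 mg = 1588 g.
(a) Product at 57.7% available chlorine: 1588 / 0.577 = 2751 g.

(b) Volume: 13,600 US gal × 3.785 L/gal = 51,476 L.
(b) Alkalinity to neutralize: (215 − 174) = 41 mg/L as CaCO₃ × 51,476 L = 2111 g as CaCO₃.
(b) Equivalents of H⁺ required: 2111 ÷ 50 g/eq = 42.21 eq = 42.21 mol NaHSO₄.
(b) Mass of NaHSO₄: 42.21 × 120.1 = 5069 g.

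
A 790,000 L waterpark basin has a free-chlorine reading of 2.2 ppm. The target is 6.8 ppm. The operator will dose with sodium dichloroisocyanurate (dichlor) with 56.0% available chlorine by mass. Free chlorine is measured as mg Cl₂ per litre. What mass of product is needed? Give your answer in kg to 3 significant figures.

Chlorine deficit: 6.8 − 2.2 = 4.6 ppm = 4.6 mg/L as Cl₂.
Cl₂ equivalent needed: 4.6 mg/L × 790,000 L = 3,634,000 mg = 3634 g.
Product at 56.0% available chlorine: 3634 / 0.56 = 6489 g.

6.49 kg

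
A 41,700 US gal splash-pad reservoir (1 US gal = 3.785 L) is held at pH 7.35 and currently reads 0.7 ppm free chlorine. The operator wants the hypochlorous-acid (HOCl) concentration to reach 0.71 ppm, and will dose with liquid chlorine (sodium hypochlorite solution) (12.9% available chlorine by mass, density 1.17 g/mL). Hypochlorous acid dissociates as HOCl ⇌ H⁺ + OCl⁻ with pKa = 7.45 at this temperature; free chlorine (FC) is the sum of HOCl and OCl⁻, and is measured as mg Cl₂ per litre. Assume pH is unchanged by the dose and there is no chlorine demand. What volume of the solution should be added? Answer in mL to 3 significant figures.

Volume: 41,700 US gal × 3.785 L/gal = 157,834 L.
[OCl⁻]/[HOCl] = 10^(pH − pKa) = 10^(7.35 − 7.45) = 0.7943; fraction as HOCl = 1/(1 + 0.7943) = 0.5573.
Free chlorine required for 0.71 ppm HOCl: 0.71 / 0.5573 = 1.274 ppm.
FC to add: 1.274 − 0.7 = 0.574 mg/L as Cl₂.
Cl₂ equivalent: 0.574 mg/L × 157,834 L = 90.59 g.
Product at 12.9% available Cl: 90.59 / 0.129 = 702.3 g.
Volume: 702.3 g ÷ 1.17 g/mL = 600.2 mL.

600 mL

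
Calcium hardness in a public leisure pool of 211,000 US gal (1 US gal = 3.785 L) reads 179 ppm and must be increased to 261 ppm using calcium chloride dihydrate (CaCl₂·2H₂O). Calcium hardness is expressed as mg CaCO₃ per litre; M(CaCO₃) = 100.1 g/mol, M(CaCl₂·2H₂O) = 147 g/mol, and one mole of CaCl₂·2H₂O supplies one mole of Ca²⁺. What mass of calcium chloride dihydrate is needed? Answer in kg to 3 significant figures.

96.2 kg

Volume: 211,000 US gal × 3.785 L/gal = 798,635 L.
Hardness to add: (261 − 179) = 82 mg/L as CaCO₃ × 798,635 L = 65,490 g as CaCO₃.
Moles of Ca²⁺ (1 mol Ca²⁺ ≡ 1 mol CaCO₃): 65,490 / 100.1 g/mol = 654.2 mol.
Mass of CaCl₂·2H₂O: 654.2 × 147 = 96,170 g.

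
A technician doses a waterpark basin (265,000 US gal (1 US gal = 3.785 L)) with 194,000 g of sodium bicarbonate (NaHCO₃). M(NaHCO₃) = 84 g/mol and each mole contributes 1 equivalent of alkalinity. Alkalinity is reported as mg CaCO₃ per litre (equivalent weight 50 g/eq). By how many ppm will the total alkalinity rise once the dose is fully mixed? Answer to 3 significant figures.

Volume: 265,000 US gal × 3.785 L/gal = 1,003,025 L.
Moles of NaHCO₃: 194,000 g ÷ 84 g/mol = 2310 mol → 2310 eq of alkalinity.
As CaCO₃: 2310 eq × 50 g/eq = 115,500 g.
Rise: 115,500 g / 1,003,025 L × 1000 = 115.1 mg/L.

115 ppm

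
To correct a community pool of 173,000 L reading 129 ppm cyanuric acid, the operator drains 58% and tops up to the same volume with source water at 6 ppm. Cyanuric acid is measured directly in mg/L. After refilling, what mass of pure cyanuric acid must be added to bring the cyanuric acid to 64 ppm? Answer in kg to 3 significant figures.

1.10 kg

After draining 58% and refilling: 129 × 0.42 + 6 × 0.58 = 57.66 ppm.
Deficit to target: 64 − 57.66 = 6.34 mg/L.
Mass: 6.34 mg/L × 173,000 L = 1097 g cyanuric acid.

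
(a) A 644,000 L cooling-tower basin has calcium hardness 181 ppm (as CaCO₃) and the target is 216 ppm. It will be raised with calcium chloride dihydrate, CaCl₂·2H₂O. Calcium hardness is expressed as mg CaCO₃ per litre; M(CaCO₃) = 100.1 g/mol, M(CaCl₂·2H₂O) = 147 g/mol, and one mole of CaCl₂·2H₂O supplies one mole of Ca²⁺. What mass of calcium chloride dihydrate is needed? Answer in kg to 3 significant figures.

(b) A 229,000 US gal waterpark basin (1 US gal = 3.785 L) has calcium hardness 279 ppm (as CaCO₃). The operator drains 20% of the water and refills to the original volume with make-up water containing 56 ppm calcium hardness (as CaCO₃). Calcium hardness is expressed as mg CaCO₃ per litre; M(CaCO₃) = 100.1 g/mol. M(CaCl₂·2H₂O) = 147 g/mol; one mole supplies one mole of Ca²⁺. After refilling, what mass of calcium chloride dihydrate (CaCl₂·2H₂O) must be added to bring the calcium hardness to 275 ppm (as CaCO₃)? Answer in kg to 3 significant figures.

(a) 33.1 kg; (b) 51.7 kg

(a) Hardness to add: (216 − 181) = 35 mg/L as CaCO₃ × 644,000 L = 22,540 g as CaCO₃.
(a) Moles of Ca²⁺ (1 mol Ca²⁺ ≡ 1 mol CaCO₃): 22,540 / 100.1 g/mol = 225.2 mol.
(a) Mass of CaCl₂·2H₂O: 225.2 × 147 = 33,100 g.

(b) Volume: 229,000 US gal × 3.785 L/gal = 866,765 L.
(b) After draining 20% and refilling: 279 × 0.80 + 56 × 0.20 = 234.4 ppm.
(b) Deficit to target: 275 − 234.4 = 40.6 mg/L.
(b) As CaCO₃: 40.6 mg/L × 866,765 L = 35,190 g; ÷ 100.1 = 351.6 mol Ca²⁺.
(b) Mass: 351.6 × 147 = 51,680 g.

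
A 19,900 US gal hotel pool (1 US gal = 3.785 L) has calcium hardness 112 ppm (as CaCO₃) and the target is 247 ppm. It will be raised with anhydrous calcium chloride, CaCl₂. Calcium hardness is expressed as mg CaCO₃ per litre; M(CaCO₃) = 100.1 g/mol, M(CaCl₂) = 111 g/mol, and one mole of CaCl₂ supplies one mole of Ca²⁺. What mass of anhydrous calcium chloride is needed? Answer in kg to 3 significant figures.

11.3 kg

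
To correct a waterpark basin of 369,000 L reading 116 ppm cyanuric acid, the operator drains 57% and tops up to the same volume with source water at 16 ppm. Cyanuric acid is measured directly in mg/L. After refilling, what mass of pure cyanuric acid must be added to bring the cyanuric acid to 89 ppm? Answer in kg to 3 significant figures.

After draining 57% and refilling: 116 × 0.43 + 16 × 0.57 = 59 ppm.
Deficit to target: 89 − 59 = 30 mg/L.
Mass: 30 mg/L × 369,000 L = 11,070 g cyanuric acid.

11.1 kg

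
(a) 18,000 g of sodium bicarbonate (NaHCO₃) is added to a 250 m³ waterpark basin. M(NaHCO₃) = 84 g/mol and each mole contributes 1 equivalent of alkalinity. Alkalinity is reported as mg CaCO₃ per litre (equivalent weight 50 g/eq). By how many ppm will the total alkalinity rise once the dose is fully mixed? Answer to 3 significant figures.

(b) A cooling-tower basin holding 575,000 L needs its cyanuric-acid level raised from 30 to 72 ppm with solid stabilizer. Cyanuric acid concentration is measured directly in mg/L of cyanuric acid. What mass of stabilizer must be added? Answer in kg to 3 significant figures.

(a) 42.9 ppm; (b) 24.1 kg

(a) Volume: 250 m³ = 250,000 L.
(a) Moles of NaHCO₃: 18,000 g ÷ 84 g/mol = 214.3 mol → 214.3 eq of alkalinity.
(a) As CaCO₃: 214.3 eq × 50 g/eq = 10,710 g.
(a) Rise: 10,710 g / 250,000 L × 1000 = 42.86 mg/L.

(b) CYA to add: (72 − 30) = 42 mg/L × 575,000 L = 24,150 g cyanuric acid.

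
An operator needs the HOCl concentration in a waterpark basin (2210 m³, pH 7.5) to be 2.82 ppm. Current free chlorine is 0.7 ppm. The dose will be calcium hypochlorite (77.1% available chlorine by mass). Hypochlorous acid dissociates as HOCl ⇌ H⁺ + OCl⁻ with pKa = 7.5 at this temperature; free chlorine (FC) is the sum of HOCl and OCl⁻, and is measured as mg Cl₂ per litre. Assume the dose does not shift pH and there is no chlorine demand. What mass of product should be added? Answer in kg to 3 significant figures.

14.2 kg

Volume: 2210 m³ = 2,210,000 L.
[OCl⁻]/[HOCl] = 10^(pH − pKa) = 10^(7.5 − 7.5) = 1; fraction as HOCl = 1/(1 + 1) = 0.5.
Free chlorine required for 2.82 ppm HOCl: 2.82 / 0.5 = 5.64 ppm.
FC to add: 5.64 − 0.7 = 4.94 mg/L as Cl₂.
Cl₂ equivalent: 4.94 mg/L × 2,210,000 L = 10,920 g.
Product at 77.1% available Cl: 10,920 / 0.771 = 14,160 g.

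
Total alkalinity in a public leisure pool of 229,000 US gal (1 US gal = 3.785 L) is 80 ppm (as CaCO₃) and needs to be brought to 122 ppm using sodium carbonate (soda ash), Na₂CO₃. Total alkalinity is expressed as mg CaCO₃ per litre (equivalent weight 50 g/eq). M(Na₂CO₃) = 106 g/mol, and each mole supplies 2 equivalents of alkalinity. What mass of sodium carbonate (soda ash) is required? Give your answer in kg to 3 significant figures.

Volume: 229,000 US gal × 3.785 L/gal = 866,765 L.
Alkalinity to add: (122 − 80) = 42 mg/L as CaCO₃ × 866,765 L = 36,400 g as CaCO₃.
Equivalents: 36,400 g ÷ 50 g/eq = 728.1 eq.
Each mole of Na₂CO₃ supplies 2 eq, so 728.1 / 2 = 364 mol.
Mass: 364 mol × 106 g/mol = 38,590 g.

38.6 kg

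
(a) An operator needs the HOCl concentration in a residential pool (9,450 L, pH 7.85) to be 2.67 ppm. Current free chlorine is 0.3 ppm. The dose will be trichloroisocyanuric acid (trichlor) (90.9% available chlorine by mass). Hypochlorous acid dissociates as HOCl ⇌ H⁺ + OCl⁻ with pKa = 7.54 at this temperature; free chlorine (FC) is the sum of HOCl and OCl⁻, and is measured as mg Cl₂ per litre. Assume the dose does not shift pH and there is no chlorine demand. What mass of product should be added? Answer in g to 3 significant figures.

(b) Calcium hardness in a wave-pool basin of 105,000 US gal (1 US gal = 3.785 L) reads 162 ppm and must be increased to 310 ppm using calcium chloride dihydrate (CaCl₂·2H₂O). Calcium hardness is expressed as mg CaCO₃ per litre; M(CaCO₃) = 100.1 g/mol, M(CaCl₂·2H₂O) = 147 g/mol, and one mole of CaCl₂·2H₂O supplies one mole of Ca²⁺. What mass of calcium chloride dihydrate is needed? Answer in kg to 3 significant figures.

(a) [OCl⁻]/[HOCl] = 10^(pH − pKa) = 10^(7.85 − 7.54) = 2.042; fraction as HOCl = 1/(1 + 2.042) = 0.3288.
(a) Free chlorine required for 2.67 ppm HOCl: 2.67 / 0.3288 = 8.121 ppm.
(a) FC to add: 8.121 − 0.3 = 7.821 mg/L as Cl₂.
(a) Cl₂ equivalent: 7.821 mg/L × 9,450 L = 73.91 g.
(a) Product at 90.9% available Cl: 73.91 / 0.909 = 81.31 g.

(b) Volume: 105,000 US gal × 3.785 L/gal = 397,425 L.
(b) Hardness to add: (310 − 162) = 148 mg/L as CaCO₃ × 397,425 L = 58,820 g as CaCO₃.
(b) Moles of Ca²⁺ (1 mol Ca²⁺ ≡ 1 mol CaCO₃): 58,820 / 100.1 g/mol = 587.6 mol.
(b) Mass of CaCl₂·2H₂O: 587.6 × 147 = 86,380 g.

(a) 81.3 g; (b) 86.4 kg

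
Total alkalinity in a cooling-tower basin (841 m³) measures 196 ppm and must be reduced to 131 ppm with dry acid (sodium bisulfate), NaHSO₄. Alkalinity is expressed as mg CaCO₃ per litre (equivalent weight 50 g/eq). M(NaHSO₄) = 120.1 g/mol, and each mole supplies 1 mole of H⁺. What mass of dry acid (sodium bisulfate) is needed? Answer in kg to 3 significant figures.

Volume: 841 m³ = 841,000 L.
Alkalinity to neutralize: (196 − 131) = 65 mg/L as CaCO₃ × 841,000 L = 54,660 g as CaCO₃.
Equivalents of H⁺ required: 54,660 ÷ 50 g/eq = 1093 eq = 1093 mol NaHSO₄.
Mass of NaHSO₄: 1093 × 120.1 = 131,300 g.

131 kg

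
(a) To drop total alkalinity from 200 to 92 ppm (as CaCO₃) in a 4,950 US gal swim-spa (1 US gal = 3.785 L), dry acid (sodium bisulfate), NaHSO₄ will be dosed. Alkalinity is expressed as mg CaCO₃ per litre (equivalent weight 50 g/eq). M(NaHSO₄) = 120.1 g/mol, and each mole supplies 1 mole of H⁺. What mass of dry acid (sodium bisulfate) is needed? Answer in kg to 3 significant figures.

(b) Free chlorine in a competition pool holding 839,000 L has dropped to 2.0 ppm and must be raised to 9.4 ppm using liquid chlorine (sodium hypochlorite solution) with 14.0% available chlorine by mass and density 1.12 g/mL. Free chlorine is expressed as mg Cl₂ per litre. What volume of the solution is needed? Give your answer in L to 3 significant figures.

(a) 4.86 kg; (b) 39.6 L

(a) Volume: 4,950 US gal × 3.785 L/gal = 18,736 L.
(a) Alkalinity to neutralize: (200 − 92) = 108 mg/L as CaCO₃ × 18,736 L = 2023 g as CaCO₃.
(a) Equivalents of H⁺ required: 2023 ÷ 50 g/eq = 40.47 eq = 40.47 mol NaHSO₄.
(a) Mass of NaHSO₄: 40.47 × 120.1 = 4860 g.

(b) Chlorine deficit: 9.4 − 2.0 = 7.4 ppm = 7.4 mg/L as Cl₂.
(b) Cl₂ equivalent needed: 7.4 mg/L × 839,000 L = 6,209,000 mg = 6209 g.
(b) Product at 14.0% available chlorine: 6209 / 0.14 = 44,350 g.
(b) Volume at density 1.12 g/mL: 44,350 g ÷ 1.12 g/mL = 39,600 mL.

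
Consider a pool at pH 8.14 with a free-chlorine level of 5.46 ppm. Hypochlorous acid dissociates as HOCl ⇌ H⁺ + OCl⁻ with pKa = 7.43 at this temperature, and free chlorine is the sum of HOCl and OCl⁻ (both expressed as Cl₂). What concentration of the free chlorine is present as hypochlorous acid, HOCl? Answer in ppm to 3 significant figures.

[OCl⁻]/[HOCl] = 10^(pH − pKa) = 10^(8.14 − 7.43) = 10^0.71 = 5.129.
Fraction as HOCl = 1 / (1 + 5.129) = 0.1632.
HOCl = 0.1632 × 5.46 ppm = 0.8909 ppm.

0.891 ppm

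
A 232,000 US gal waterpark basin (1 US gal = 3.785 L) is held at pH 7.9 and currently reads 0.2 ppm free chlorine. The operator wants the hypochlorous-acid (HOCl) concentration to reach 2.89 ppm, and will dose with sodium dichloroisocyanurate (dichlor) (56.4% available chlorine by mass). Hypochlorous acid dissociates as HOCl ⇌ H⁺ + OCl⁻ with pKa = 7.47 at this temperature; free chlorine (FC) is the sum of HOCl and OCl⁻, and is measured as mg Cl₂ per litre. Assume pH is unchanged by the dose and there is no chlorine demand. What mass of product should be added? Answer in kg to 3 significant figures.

Volume: 232,000 US gal × 3.785 L/gal = 878,120 L.
[OCl⁻]/[HOCl] = 10^(pH − pKa) = 10^(7.9 − 7.47) = 2.692; fraction as HOCl = 1/(1 + 2.692) = 0.2709.
Free chlorine required for 2.89 ppm HOCl: 2.89 / 0.2709 = 10.67 ppm.
FC to add: 10.67 − 0.2 = 10.47 mg/L as Cl₂.
Cl₂ equivalent: 10.47 mg/L × 878,120 L = 9193 g.
Product at 56.4% available Cl: 9193 / 0.564 = 16,300 g.

16.3 kg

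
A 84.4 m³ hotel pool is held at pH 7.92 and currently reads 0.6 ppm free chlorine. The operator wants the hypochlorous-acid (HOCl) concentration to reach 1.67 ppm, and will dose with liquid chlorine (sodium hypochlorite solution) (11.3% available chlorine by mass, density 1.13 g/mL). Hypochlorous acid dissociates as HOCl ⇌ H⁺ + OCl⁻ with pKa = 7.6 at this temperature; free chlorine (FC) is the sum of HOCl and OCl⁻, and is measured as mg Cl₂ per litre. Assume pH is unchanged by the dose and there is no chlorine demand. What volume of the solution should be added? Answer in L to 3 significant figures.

Volume: 84.4 m³ = 84,400 L.
[OCl⁻]/[HOCl] = 10^(pH − pKa) = 10^(7.92 − 7.6) = 2.089; fraction as HOCl = 1/(1 + 2.089) = 0.3237.
Free chlorine required for 1.67 ppm HOCl: 1.67 / 0.3237 = 5.159 ppm.
FC to add: 5.159 − 0.6 = 4.559 mg/L as Cl₂.
Cl₂ equivalent: 4.559 mg/L × 84,400 L = 384.8 g.
Product at 11.3% available Cl: 384.8 / 0.113 = 3405 g.
Volume: 3405 g ÷ 1.13 g/mL = 3013 mL.

3.01 L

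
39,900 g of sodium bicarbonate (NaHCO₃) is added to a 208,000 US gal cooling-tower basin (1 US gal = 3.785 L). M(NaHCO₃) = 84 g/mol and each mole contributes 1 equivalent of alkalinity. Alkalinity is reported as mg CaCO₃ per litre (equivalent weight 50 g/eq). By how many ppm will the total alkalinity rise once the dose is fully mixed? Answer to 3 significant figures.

Volume: 208,000 US gal × 3.785 L/gal = 787,280 L.
Moles of NaHCO₃: 39,900 g ÷ 84 g/mol = 475 mol → 475 eq of alkalinity.
As CaCO₃: 475 eq × 50 g/eq = 23,750 g.
Rise: 23,750 g / 787,280 L × 1000 = 30.17 mg/L.

30.2 ppm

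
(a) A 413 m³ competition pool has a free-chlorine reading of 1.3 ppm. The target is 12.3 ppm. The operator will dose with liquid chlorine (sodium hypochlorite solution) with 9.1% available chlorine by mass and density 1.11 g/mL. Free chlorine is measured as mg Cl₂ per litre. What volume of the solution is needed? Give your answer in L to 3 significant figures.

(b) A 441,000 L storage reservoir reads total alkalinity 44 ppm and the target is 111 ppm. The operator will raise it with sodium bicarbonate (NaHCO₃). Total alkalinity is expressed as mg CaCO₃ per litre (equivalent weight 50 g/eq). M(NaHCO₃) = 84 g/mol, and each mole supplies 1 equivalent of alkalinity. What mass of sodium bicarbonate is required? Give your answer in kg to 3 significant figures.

(a) 45.0 L; (b) 49.6 kg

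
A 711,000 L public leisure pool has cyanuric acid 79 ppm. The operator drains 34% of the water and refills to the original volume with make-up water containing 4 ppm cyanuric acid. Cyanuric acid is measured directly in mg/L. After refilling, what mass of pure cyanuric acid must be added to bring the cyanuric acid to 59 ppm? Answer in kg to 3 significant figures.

After draining 34% and refilling: 79 × 0.66 + 4 × 0.34 = 53.5 ppm.
Deficit to target: 59 − 53.5 = 5.5 mg/L.
Mass: 5.5 mg/L × 711,000 L = 3911 g cyanuric acid.

3.91 kg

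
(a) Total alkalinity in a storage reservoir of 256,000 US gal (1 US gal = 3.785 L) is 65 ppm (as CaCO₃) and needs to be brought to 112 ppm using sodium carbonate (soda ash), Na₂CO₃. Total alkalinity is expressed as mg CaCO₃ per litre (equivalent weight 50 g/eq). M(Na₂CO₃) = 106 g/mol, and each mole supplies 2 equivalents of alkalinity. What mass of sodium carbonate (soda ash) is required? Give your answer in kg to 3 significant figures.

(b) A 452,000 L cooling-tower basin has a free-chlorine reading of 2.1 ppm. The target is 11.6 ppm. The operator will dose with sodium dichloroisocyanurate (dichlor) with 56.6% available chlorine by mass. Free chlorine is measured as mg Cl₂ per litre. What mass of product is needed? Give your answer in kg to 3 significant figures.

(a) 48.3 kg; (b) 7.59 kg

(a) Volume: 256,000 US gal × 3.785 L/gal = 968,960 L.
(a) Alkalinity to add: (112 − 65) = 47 mg/L as CaCO₃ × 968,960 L = 45,540 g as CaCO₃.
(a) Equivalents: 45,540 g ÷ 50 g/eq = 910.8 eq.
(a) Each mole of Na₂CO₃ supplies 2 eq, so 910.8 / 2 = 455.4 mol.
(a) Mass: 455.4 mol × 106 g/mol = 48,270 g.

(b) Chlorine deficit: 11.6 − 2.1 = 9.5 ppm = 9.5 mg/L as Cl₂.
(b) Cl₂ equivalent needed: 9.5 mg/L × 452,000 L = 4,294,000 mg = 4294 g.
(b) Product at 56.6% available chlorine: 4294 / 0.566 = 7587 g.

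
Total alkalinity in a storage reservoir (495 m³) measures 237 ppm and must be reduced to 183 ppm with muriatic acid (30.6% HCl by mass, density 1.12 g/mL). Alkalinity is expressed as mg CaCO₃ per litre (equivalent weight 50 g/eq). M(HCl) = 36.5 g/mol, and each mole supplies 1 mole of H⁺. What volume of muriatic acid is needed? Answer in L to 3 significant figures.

Volume: 495 m³ = 495,000 L.
Alkalinity to neutralize: (237 − 183) = 54 mg/L as CaCO₃ × 495,000 L = 26,730 g as CaCO₃.
Equivalents of H⁺ required: 26,730 ÷ 50 g/eq = 534.6 eq = 534.6 mol HCl.
Mass of HCl: 534.6 × 36.5 = 19,510 g.
Mass of 30.6% solution: 19,510 / 0.306 = 63,770 g.
Volume: 63,770 g ÷ 1.12 g/mL = 56,940 mL.

56.9 L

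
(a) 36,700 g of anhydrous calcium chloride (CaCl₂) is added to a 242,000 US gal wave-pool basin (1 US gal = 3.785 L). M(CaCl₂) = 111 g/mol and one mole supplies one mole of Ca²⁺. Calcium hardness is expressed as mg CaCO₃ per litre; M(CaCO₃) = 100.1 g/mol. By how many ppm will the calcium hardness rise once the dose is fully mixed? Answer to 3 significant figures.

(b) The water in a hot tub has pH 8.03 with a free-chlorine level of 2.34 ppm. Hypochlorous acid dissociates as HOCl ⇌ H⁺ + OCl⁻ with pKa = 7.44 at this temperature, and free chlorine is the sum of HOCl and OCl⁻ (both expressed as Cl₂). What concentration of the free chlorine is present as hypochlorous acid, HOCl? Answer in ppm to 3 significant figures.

(a) Volume: 242,000 US gal × 3.785 L/gal = 915,970 L.
(a) Moles of Ca²⁺: 36,700 g ÷ 111 g/mol = 330.6 mol.
(a) As CaCO₃: 330.6 mol × 100.1 g/mol = 33,100 g.
(a) Rise: 33,100 g / 915,970 L × 1000 = 36.13 mg/L.

(b) [OCl⁻]/[HOCl] = 10^(pH − pKa) = 10^(8.03 − 7.44) = 10^0.59 = 3.89.
(b) Fraction as HOCl = 1 / (1 + 3.89) = 0.2045.
(b) HOCl = 0.2045 × 2.34 ppm = 0.4785 ppm.

(a) 36.1 ppm; (b) 0.478 ppm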